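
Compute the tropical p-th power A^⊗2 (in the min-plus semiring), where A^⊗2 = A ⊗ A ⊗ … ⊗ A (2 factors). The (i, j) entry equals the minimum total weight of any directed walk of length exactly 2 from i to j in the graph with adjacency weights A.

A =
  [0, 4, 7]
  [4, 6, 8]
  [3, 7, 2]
A^⊗2 =
  [0, 4, 7]
  [4, 8, 10]
  [3, 7, 4]

Each entry (A^⊗2)_ij equals the minimum over all length-2 walks i = v_0 → v_1 → … → v_2 = j of Σ_t A[v_t][v_{t+1}]. For example, for (i, j) = (0, 2) we minimise over 3 possible intermediate vertex sequences; the minimum is 7, attained along the walk 0 → 0 → 2.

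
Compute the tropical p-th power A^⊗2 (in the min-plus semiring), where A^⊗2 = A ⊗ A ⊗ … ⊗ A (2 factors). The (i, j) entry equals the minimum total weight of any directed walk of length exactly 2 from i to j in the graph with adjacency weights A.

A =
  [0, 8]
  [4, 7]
A^⊗2 =
  [0, 8]
  [4, 12]

Each entry (A^⊗2)_ij equals the minimum over all length-2 walks i = v_0 → v_1 → … → v_2 = j of Σ_t A[v_t][v_{t+1}]. For example, for (i, j) = (0, 1) we minimise over 2 possible intermediate vertex sequences; the minimum is 8, attained along the walk 0 → 0 → 1.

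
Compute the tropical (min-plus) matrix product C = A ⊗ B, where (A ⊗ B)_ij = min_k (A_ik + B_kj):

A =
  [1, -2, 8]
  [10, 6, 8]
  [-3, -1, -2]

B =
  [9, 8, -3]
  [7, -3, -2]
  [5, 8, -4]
A ⊗ B =
  [5, -5, -4]
  [13, 3, 4]
  [3, -4, -6]

Apply the min-plus product entry-by-entry:
  C[0][0] = min over k of (A[0][0] + B[0][0] = 1 + 9 = 10, A[0][1] + B[1][0] = -2 + 7 = 5, A[0][2] + B[2][0] = 8 + 5 = 13) = 5 (attained at k = 1)
  C[0][1] = min over k of (A[0][0] + B[0][1] = 1 + 8 = 9, A[0][1] + B[1][1] = -2 + -3 = -5, A[0][2] + B[2][1] = 8 + 8 = 16) = -5 (attained at k = 1)
  C[0][2] = min over k of (A[0][0] + B[0][2] = 1 + -3 = -2, A[0][1] + B[1][2] = -2 + -2 = -4, A[0][2] + B[2][2] = 8 + -4 = 4) = -4 (attained at k = 1)
  C[1][0] = min over k of (A[1][0] + B[0][0] = 10 + 9 = 19, A[1][1] + B[1][0] = 6 + 7 = 13, A[1][2] + B[2][0] = 8 + 5 = 13) = 13 (attained at k = 1)
  C[1][1] = min over k of (A[1][0] + B[0][1] = 10 + 8 = 18, A[1][1] + B[1][1] = 6 + -3 = 3, A[1][2] + B[2][1] = 8 + 8 = 16) = 3 (attained at k = 1)
  C[1][2] = min over k of (A[1][0] + B[0][2] = 10 + -3 = 7, A[1][1] + B[1][2] = 6 + -2 = 4, A[1][2] + B[2][2] = 8 + -4 = 4) = 4 (attained at k = 1)
  C[2][0] = min over k of (A[2][0] + B[0][0] = -3 + 9 = 6, A[2][1] + B[1][0] = -1 + 7 = 6, A[2][2] + B[2][0] = -2 + 5 = 3) = 3 (attained at k = 2)
  C[2][1] = min over k of (A[2][0] + B[0][1] = -3 + 8 = 5, A[2][1] + B[1][1] = -1 + -3 = -4, A[2][2] + B[2][1] = -2 + 8 = 6) = -4 (attained at k = 1)
  C[2][2] = min over k of (A[2][0] + B[0][2] = -3 + -3 = -6, A[2][1] + B[1][2] = -1 + -2 = -3, A[2][2] + B[2][2] = -2 + -4 = -6) = -6 (attained at k = 0)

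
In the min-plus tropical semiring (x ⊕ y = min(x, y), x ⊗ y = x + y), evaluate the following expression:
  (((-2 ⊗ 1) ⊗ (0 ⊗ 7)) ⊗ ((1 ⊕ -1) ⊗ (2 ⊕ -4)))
(((-2 ⊗ 1) ⊗ (0 ⊗ 7)) ⊗ ((1 ⊕ -1) ⊗ (2 ⊕ -4))) = 1

Expand innermost to outermost. Recall ⊕ takes the minimum of its arguments and ⊗ takes their sum. Working out the expression (((-2 ⊗ 1) ⊗ (0 ⊗ 7)) ⊗ ((1 ⊕ -1) ⊗ (2 ⊕ -4))) gives 1.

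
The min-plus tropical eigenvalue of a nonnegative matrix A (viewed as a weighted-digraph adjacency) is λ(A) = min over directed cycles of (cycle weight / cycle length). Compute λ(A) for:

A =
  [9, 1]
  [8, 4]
λ(A) = 4

Enumerate directed cycles and compute their means (weight / length). Sample:
  cycle 0 → 0: weight = 9, length = 1, mean = 9/1 ≈ 9.000
  cycle 1 → 1: weight = 4, length = 1, mean = 4/1 ≈ 4.000
  cycle 0 → 1 → 0: weight = 9, length = 2, mean = 9/2 ≈ 4.500
  cycle 1 → 0 → 1: weight = 9, length = 2, mean = 9/2 ≈ 4.500
Minimum mean = 4.000, attained e.g. along the cycle 1 → 1 with weight 4 and length 1. So λ(A) = 4/1 = 4.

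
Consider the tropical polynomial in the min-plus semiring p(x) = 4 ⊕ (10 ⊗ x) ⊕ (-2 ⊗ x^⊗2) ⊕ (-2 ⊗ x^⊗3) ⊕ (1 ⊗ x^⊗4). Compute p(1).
p(1) = 0

A tropical monomial a ⊗ x^⊗i evaluates to a + i · x. Evaluating each term at x = 1:
  Term 0 contributes 4 + 0 · 1 = 4
  Term 1 contributes 10 + 1 · 1 = 11
  Term 2 contributes -2 + 2 · 1 = 0
  Term 3 contributes -2 + 3 · 1 = 1
  Term 4 contributes 1 + 4 · 1 = 5
p(1) = ⊕ of these = min[4, 11, 0, 1, 5] = 0.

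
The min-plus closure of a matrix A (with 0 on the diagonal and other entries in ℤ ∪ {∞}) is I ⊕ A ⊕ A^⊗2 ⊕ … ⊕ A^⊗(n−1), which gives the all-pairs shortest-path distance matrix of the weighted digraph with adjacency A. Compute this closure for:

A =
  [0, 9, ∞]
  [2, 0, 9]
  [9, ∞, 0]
Closure =
  [0, 9, 18]
  [2, 0, 9]
  [9, 18, 0]

This is the Floyd-Warshall all-pairs shortest-path computation. For each intermediate vertex k = 0, 1, …, 2, update dist[i][j] ← min(dist[i][j], dist[i][k] + dist[k][j]). The final matrix gives, for each (i, j), the minimum total weight of any directed path from i to j (possibly empty when i = j).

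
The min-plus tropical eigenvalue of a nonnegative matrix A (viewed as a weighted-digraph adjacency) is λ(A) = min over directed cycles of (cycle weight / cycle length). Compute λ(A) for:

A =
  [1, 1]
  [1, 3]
λ(A) = 1

Enumerate directed cycles and compute their means (weight / length). Sample:
  cycle 0 → 0: weight = 1, length = 1, mean = 1/1 ≈ 1.000
  cycle 1 → 1: weight = 3, length = 1, mean = 3/1 ≈ 3.000
  cycle 0 → 1 → 0: weight = 2, length = 2, mean = 2/2 ≈ 1.000
  cycle 1 → 0 → 1: weight = 2, length = 2, mean = 2/2 ≈ 1.000
Minimum mean = 1.000, attained e.g. along the cycle 0 → 0 with weight 1 and length 1. So λ(A) = 1/1 = 1.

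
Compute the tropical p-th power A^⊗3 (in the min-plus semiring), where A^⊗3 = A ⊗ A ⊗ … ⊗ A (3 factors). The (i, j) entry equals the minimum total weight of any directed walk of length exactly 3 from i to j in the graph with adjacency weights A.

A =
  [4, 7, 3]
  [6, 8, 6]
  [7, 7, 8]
A^⊗3 =
  [12, 14, 11]
  [14, 16, 13]
  [15, 17, 14]

Each entry (A^⊗3)_ij equals the minimum over all length-3 walks i = v_0 → v_1 → … → v_3 = j of Σ_t A[v_t][v_{t+1}]. For example, for (i, j) = (0, 2) we minimise over 9 possible intermediate vertex sequences; the minimum is 11, attained along the walk 0 → 0 → 0 → 2.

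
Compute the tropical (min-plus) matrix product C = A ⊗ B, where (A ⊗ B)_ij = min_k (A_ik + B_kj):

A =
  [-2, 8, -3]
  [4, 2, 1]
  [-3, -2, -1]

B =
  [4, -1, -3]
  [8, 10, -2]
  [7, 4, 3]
A ⊗ B =
  [2, -3, -5]
  [8, 3, 0]
  [1, -4, -6]

Apply the min-plus product entry-by-entry:
  C[0][0] = min over k of (A[0][0] + B[0][0] = -2 + 4 = 2, A[0][1] + B[1][0] = 8 + 8 = 16, A[0][2] + B[2][0] = -3 + 7 = 4) = 2 (attained at k = 0)
  C[0][1] = min over k of (A[0][0] + B[0][1] = -2 + -1 = -3, A[0][1] + B[1][1] = 8 + 10 = 18, A[0][2] + B[2][1] = -3 + 4 = 1) = -3 (attained at k = 0)
  C[0][2] = min over k of (A[0][0] + B[0][2] = -2 + -3 = -5, A[0][1] + B[1][2] = 8 + -2 = 6, A[0][2] + B[2][2] = -3 + 3 = 0) = -5 (attained at k = 0)
  C[1][0] = min over k of (A[1][0] + B[0][0] = 4 + 4 = 8, A[1][1] + B[1][0] = 2 + 8 = 10, A[1][2] + B[2][0] = 1 + 7 = 8) = 8 (attained at k = 0)
  C[1][1] = min over k of (A[1][0] + B[0][1] = 4 + -1 = 3, A[1][1] + B[1][1] = 2 + 10 = 12, A[1][2] + B[2][1] = 1 + 4 = 5) = 3 (attained at k = 0)
  C[1][2] = min over k of (A[1][0] + B[0][2] = 4 + -3 = 1, A[1][1] + B[1][2] = 2 + -2 = 0, A[1][2] + B[2][2] = 1 + 3 = 4) = 0 (attained at k = 1)
  C[2][0] = min over k of (A[2][0] + B[0][0] = -3 + 4 = 1, A[2][1] + B[1][0] = -2 + 8 = 6, A[2][2] + B[2][0] = -1 + 7 = 6) = 1 (attained at k = 0)
  C[2][1] = min over k of (A[2][0] + B[0][1] = -3 + -1 = -4, A[2][1] + B[1][1] = -2 + 10 = 8, A[2][2] + B[2][1] = -1 + 4 = 3) = -4 (attained at k = 0)
  C[2][2] = min over k of (A[2][0] + B[0][2] = -3 + -3 = -6, A[2][1] + B[1][2] = -2 + -2 = -4, A[2][2] + B[2][2] = -1 + 3 = 2) = -6 (attained at k = 0)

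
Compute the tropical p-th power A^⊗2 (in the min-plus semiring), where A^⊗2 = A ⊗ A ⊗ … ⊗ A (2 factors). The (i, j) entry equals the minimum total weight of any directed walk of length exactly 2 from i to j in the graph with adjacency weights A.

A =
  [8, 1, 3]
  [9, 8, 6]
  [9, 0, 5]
A^⊗2 =
  [10, 3, 7]
  [15, 6, 11]
  [9, 5, 6]

Each entry (A^⊗2)_ij equals the minimum over all length-2 walks i = v_0 → v_1 → … → v_2 = j of Σ_t A[v_t][v_{t+1}]. For example, for (i, j) = (0, 2) we minimise over 3 possible intermediate vertex sequences; the minimum is 7, attained along the walk 0 → 1 → 2.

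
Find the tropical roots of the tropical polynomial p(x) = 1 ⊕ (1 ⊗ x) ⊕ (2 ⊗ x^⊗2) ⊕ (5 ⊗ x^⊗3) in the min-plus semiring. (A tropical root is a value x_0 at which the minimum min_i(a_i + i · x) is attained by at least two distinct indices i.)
Roots: {-3, -1, 0}

Each tropical root is a break point of the lower envelope of the lines y = a_i + i · x (there are 4 lines, with slopes 0, 1, ..., 3). Only the lines that attain the minimum somewhere contribute to roots; other lines are dominated. Here the surviving (envelope) indices are i = 3, i = 2, i = 1, i = 0.
Intersections between consecutive envelope lines give the roots: for adjacent envelope indices i < j the intersection is x = (a_i − a_j) / (j − i). Reading off the sorted break points: {-3, -1, 0}.
Verification: at each break x_0, at least two indices attain the minimum of min_i(a_i + i · x_0).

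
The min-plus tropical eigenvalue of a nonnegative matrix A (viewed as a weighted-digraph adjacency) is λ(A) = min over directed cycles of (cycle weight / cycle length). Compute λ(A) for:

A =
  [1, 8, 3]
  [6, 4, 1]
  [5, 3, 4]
λ(A) = 1

Enumerate directed cycles and compute their means (weight / length). Sample:
  cycle 0 → 0: weight = 1, length = 1, mean = 1/1 ≈ 1.000
  cycle 1 → 1: weight = 4, length = 1, mean = 4/1 ≈ 4.000
  cycle 2 → 2: weight = 4, length = 1, mean = 4/1 ≈ 4.000
  cycle 0 → 1 → 0: weight = 14, length = 2, mean = 14/2 ≈ 7.000
  cycle 0 → 2 → 0: weight = 8, length = 2, mean = 8/2 ≈ 4.000
  cycle 1 → 0 → 1: weight = 14, length = 2, mean = 14/2 ≈ 7.000
Minimum mean = 1.000, attained e.g. along the cycle 0 → 0 with weight 1 and length 1. So λ(A) = 1/1 = 1.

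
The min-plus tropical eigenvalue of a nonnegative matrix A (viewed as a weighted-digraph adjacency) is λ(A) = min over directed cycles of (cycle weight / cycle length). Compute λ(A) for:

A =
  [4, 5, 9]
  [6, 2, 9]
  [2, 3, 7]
λ(A) = 2

Enumerate directed cycles and compute their means (weight / length). Sample:
  cycle 0 → 0: weight = 4, length = 1, mean = 4/1 ≈ 4.000
  cycle 1 → 1: weight = 2, length = 1, mean = 2/1 ≈ 2.000
  cycle 2 → 2: weight = 7, length = 1, mean = 7/1 ≈ 7.000
  cycle 0 → 1 → 0: weight = 11, length = 2, mean = 11/2 ≈ 5.500
  cycle 0 → 2 → 0: weight = 11, length = 2, mean = 11/2 ≈ 5.500
  cycle 1 → 0 → 1: weight = 11, length = 2, mean = 11/2 ≈ 5.500
Minimum mean = 2.000, attained e.g. along the cycle 1 → 1 with weight 2 and length 1. So λ(A) = 2/1 = 2.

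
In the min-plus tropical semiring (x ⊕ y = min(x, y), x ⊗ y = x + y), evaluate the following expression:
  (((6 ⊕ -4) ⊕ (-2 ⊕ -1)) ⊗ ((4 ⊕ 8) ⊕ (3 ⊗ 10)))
(((6 ⊕ -4) ⊕ (-2 ⊕ -1)) ⊗ ((4 ⊕ 8) ⊕ (3 ⊗ 10))) = 0

Expand innermost to outermost. Recall ⊕ takes the minimum of its arguments and ⊗ takes their sum. Working out the expression (((6 ⊕ -4) ⊕ (-2 ⊕ -1)) ⊗ ((4 ⊕ 8) ⊕ (3 ⊗ 10))) gives 0.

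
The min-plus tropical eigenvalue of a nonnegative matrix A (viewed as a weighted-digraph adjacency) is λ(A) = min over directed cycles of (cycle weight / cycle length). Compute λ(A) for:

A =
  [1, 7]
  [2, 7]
λ(A) = 1

Enumerate directed cycles and compute their means (weight / length). Sample:
  cycle 0 → 0: weight = 1, length = 1, mean = 1/1 ≈ 1.000
  cycle 1 → 1: weight = 7, length = 1, mean = 7/1 ≈ 7.000
  cycle 0 → 1 → 0: weight = 9, length = 2, mean = 9/2 ≈ 4.500
  cycle 1 → 0 → 1: weight = 9, length = 2, mean = 9/2 ≈ 4.500
Minimum mean = 1.000, attained e.g. along the cycle 0 → 0 with weight 1 and length 1. So λ(A) = 1/1 = 1.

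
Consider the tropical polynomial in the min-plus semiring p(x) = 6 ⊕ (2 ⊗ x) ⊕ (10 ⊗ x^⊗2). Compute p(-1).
p(-1) = 1

A tropical monomial a ⊗ x^⊗i evaluates to a + i · x. Evaluating each term at x = -1:
  Term 0 contributes 6 + 0 · -1 = 6
  Term 1 contributes 2 + 1 · -1 = 1
  Term 2 contributes 10 + 2 · -1 = 8
p(-1) = ⊕ of these = min[6, 1, 8] = 1.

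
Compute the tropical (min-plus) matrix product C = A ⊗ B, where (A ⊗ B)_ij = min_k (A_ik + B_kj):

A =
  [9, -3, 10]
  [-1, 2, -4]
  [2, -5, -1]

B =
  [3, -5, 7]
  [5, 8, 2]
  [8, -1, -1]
A ⊗ B =
  [2, 4, -1]
  [2, -6, -5]
  [0, -3, -3]

Apply the min-plus product entry-by-entry:
  C[0][0] = min over k of (A[0][0] + B[0][0] = 9 + 3 = 12, A[0][1] + B[1][0] = -3 + 5 = 2, A[0][2] + B[2][0] = 10 + 8 = 18) = 2 (attained at k = 1)
  C[0][1] = min over k of (A[0][0] + B[0][1] = 9 + -5 = 4, A[0][1] + B[1][1] = -3 + 8 = 5, A[0][2] + B[2][1] = 10 + -1 = 9) = 4 (attained at k = 0)
  C[0][2] = min over k of (A[0][0] + B[0][2] = 9 + 7 = 16, A[0][1] + B[1][2] = -3 + 2 = -1, A[0][2] + B[2][2] = 10 + -1 = 9) = -1 (attained at k = 1)
  C[1][0] = min over k of (A[1][0] + B[0][0] = -1 + 3 = 2, A[1][1] + B[1][0] = 2 + 5 = 7, A[1][2] + B[2][0] = -4 + 8 = 4) = 2 (attained at k = 0)
  C[1][1] = min over k of (A[1][0] + B[0][1] = -1 + -5 = -6, A[1][1] + B[1][1] = 2 + 8 = 10, A[1][2] + B[2][1] = -4 + -1 = -5) = -6 (attained at k = 0)
  C[1][2] = min over k of (A[1][0] + B[0][2] = -1 + 7 = 6, A[1][1] + B[1][2] = 2 + 2 = 4, A[1][2] + B[2][2] = -4 + -1 = -5) = -5 (attained at k = 2)
  C[2][0] = min over k of (A[2][0] + B[0][0] = 2 + 3 = 5, A[2][1] + B[1][0] = -5 + 5 = 0, A[2][2] + B[2][0] = -1 + 8 = 7) = 0 (attained at k = 1)
  C[2][1] = min over k of (A[2][0] + B[0][1] = 2 + -5 = -3, A[2][1] + B[1][1] = -5 + 8 = 3, A[2][2] + B[2][1] = -1 + -1 = -2) = -3 (attained at k = 0)
  C[2][2] = min over k of (A[2][0] + B[0][2] = 2 + 7 = 9, A[2][1] + B[1][2] = -5 + 2 = -3, A[2][2] + B[2][2] = -1 + -1 = -2) = -3 (attained at k = 1)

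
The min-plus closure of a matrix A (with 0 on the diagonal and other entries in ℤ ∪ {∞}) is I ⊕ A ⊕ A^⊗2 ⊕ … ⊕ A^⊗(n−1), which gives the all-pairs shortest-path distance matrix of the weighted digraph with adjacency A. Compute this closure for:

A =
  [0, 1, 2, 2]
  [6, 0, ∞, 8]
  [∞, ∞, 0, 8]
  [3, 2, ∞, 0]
Closure =
  [0, 1, 2, 2]
  [6, 0, 8, 8]
  [11, 10, 0, 8]
  [3, 2, 5, 0]

This is the Floyd-Warshall all-pairs shortest-path computation. For each intermediate vertex k = 0, 1, …, 3, update dist[i][j] ← min(dist[i][j], dist[i][k] + dist[k][j]). The final matrix gives, for each (i, j), the minimum total weight of any directed path from i to j (possibly empty when i = j).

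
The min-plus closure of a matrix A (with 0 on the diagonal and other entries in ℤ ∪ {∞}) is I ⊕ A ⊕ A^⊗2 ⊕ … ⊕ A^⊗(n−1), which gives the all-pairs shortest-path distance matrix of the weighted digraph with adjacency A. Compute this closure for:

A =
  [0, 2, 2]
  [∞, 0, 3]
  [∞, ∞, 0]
Closure =
  [0, 2, 2]
  [∞, 0, 3]
  [∞, ∞, 0]

This is the Floyd-Warshall all-pairs shortest-path computation. For each intermediate vertex k = 0, 1, …, 2, update dist[i][j] ← min(dist[i][j], dist[i][k] + dist[k][j]). The final matrix gives, for each (i, j), the minimum total weight of any directed path from i to j (possibly empty when i = j).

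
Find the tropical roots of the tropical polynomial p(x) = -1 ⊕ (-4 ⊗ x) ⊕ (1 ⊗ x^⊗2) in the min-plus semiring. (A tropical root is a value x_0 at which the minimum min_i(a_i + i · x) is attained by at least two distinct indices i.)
Roots: {-5, 3}

Each tropical root is a break point of the lower envelope of the lines y = a_i + i · x (there are 3 lines, with slopes 0, 1, ..., 2). Only the lines that attain the minimum somewhere contribute to roots; other lines are dominated. Here the surviving (envelope) indices are i = 2, i = 1, i = 0.
Intersections between consecutive envelope lines give the roots: for adjacent envelope indices i < j the intersection is x = (a_i − a_j) / (j − i). Reading off the sorted break points: {-5, 3}.
Verification: at each break x_0, at least two indices attain the minimum of min_i(a_i + i · x_0).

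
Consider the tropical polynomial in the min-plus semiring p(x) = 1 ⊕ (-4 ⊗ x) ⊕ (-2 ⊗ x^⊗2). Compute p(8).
p(8) = 1

A tropical monomial a ⊗ x^⊗i evaluates to a + i · x. Evaluating each term at x = 8:
  Term 0 contributes 1 + 0 · 8 = 1
  Term 1 contributes -4 + 1 · 8 = 4
  Term 2 contributes -2 + 2 · 8 = 14
p(8) = ⊕ of these = min[1, 4, 14] = 1.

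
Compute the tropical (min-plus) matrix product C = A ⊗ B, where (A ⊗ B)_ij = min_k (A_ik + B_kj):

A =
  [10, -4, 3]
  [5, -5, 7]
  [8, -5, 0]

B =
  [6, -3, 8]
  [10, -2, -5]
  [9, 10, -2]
A ⊗ B =
  [6, -6, -9]
  [5, -7, -10]
  [5, -7, -10]

Apply the min-plus product entry-by-entry:
  C[0][0] = min over k of (A[0][0] + B[0][0] = 10 + 6 = 16, A[0][1] + B[1][0] = -4 + 10 = 6, A[0][2] + B[2][0] = 3 + 9 = 12) = 6 (attained at k = 1)
  C[0][1] = min over k of (A[0][0] + B[0][1] = 10 + -3 = 7, A[0][1] + B[1][1] = -4 + -2 = -6, A[0][2] + B[2][1] = 3 + 10 = 13) = -6 (attained at k = 1)
  C[0][2] = min over k of (A[0][0] + B[0][2] = 10 + 8 = 18, A[0][1] + B[1][2] = -4 + -5 = -9, A[0][2] + B[2][2] = 3 + -2 = 1) = -9 (attained at k = 1)
  C[1][0] = min over k of (A[1][0] + B[0][0] = 5 + 6 = 11, A[1][1] + B[1][0] = -5 + 10 = 5, A[1][2] + B[2][0] = 7 + 9 = 16) = 5 (attained at k = 1)
  C[1][1] = min over k of (A[1][0] + B[0][1] = 5 + -3 = 2, A[1][1] + B[1][1] = -5 + -2 = -7, A[1][2] + B[2][1] = 7 + 10 = 17) = -7 (attained at k = 1)
  C[1][2] = min over k of (A[1][0] + B[0][2] = 5 + 8 = 13, A[1][1] + B[1][2] = -5 + -5 = -10, A[1][2] + B[2][2] = 7 + -2 = 5) = -10 (attained at k = 1)
  C[2][0] = min over k of (A[2][0] + B[0][0] = 8 + 6 = 14, A[2][1] + B[1][0] = -5 + 10 = 5, A[2][2] + B[2][0] = 0 + 9 = 9) = 5 (attained at k = 1)
  C[2][1] = min over k of (A[2][0] + B[0][1] = 8 + -3 = 5, A[2][1] + B[1][1] = -5 + -2 = -7, A[2][2] + B[2][1] = 0 + 10 = 10) = -7 (attained at k = 1)
  C[2][2] = min over k of (A[2][0] + B[0][2] = 8 + 8 = 16, A[2][1] + B[1][2] = -5 + -5 = -10, A[2][2] + B[2][2] = 0 + -2 = -2) = -10 (attained at k = 1)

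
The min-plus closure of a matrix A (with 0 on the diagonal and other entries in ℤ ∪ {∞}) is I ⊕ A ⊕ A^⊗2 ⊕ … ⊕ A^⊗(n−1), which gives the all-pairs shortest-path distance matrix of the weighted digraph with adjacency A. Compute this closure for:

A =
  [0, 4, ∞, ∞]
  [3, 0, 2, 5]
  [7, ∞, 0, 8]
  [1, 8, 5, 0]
Closure =
  [0, 4, 6, 9]
  [3, 0, 2, 5]
  [7, 11, 0, 8]
  [1, 5, 5, 0]

This is the Floyd-Warshall all-pairs shortest-path computation. For each intermediate vertex k = 0, 1, …, 3, update dist[i][j] ← min(dist[i][j], dist[i][k] + dist[k][j]). The final matrix gives, for each (i, j), the minimum total weight of any directed path from i to j (possibly empty when i = j).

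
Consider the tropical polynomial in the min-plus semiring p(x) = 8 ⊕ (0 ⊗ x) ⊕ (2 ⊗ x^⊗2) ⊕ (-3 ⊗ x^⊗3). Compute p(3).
p(3) = 3

A tropical monomial a ⊗ x^⊗i evaluates to a + i · x. Evaluating each term at x = 3:
  Term 0 contributes 8 + 0 · 3 = 8
  Term 1 contributes 0 + 1 · 3 = 3
  Term 2 contributes 2 + 2 · 3 = 8
  Term 3 contributes -3 + 3 · 3 = 6
p(3) = ⊕ of these = min[8, 3, 8, 6] = 3.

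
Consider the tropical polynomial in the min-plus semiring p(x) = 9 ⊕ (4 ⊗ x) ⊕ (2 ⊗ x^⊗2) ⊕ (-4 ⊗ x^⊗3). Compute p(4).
p(4) = 8

A tropical monomial a ⊗ x^⊗i evaluates to a + i · x. Evaluating each term at x = 4:
  Term 0 contributes 9 + 0 · 4 = 9
  Term 1 contributes 4 + 1 · 4 = 8
  Term 2 contributes 2 + 2 · 4 = 10
  Term 3 contributes -4 + 3 · 4 = 8
p(4) = ⊕ of these = min[9, 8, 10, 8] = 8.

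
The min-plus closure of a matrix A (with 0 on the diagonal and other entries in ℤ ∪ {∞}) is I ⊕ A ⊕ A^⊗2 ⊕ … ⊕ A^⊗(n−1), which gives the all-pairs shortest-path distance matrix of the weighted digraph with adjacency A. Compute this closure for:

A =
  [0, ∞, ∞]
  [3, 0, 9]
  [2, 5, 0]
Closure =
  [0, ∞, ∞]
  [3, 0, 9]
  [2, 5, 0]

This is the Floyd-Warshall all-pairs shortest-path computation. For each intermediate vertex k = 0, 1, …, 2, update dist[i][j] ← min(dist[i][j], dist[i][k] + dist[k][j]). The final matrix gives, for each (i, j), the minimum total weight of any directed path from i to j (possibly empty when i = j).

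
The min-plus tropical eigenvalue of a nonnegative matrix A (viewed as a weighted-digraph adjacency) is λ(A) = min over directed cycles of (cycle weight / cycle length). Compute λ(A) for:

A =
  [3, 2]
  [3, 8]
λ(A) = 5/2

Enumerate directed cycles and compute their means (weight / length). Sample:
  cycle 0 → 0: weight = 3, length = 1, mean = 3/1 ≈ 3.000
  cycle 1 → 1: weight = 8, length = 1, mean = 8/1 ≈ 8.000
  cycle 0 → 1 → 0: weight = 5, length = 2, mean = 5/2 ≈ 2.500
  cycle 1 → 0 → 1: weight = 5, length = 2, mean = 5/2 ≈ 2.500
Minimum mean = 2.500, attained e.g. along the cycle 0 → 1 → 0 with weight 5 and length 2. So λ(A) = 5/2 = 5/2.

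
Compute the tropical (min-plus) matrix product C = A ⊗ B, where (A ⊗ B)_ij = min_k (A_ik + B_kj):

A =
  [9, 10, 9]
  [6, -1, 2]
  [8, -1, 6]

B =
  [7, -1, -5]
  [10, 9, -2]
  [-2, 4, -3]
A ⊗ B =
  [7, 8, 4]
  [0, 5, -3]
  [4, 7, -3]

Apply the min-plus product entry-by-entry:
  C[0][0] = min over k of (A[0][0] + B[0][0] = 9 + 7 = 16, A[0][1] + B[1][0] = 10 + 10 = 20, A[0][2] + B[2][0] = 9 + -2 = 7) = 7 (attained at k = 2)
  C[0][1] = min over k of (A[0][0] + B[0][1] = 9 + -1 = 8, A[0][1] + B[1][1] = 10 + 9 = 19, A[0][2] + B[2][1] = 9 + 4 = 13) = 8 (attained at k = 0)
  C[0][2] = min over k of (A[0][0] + B[0][2] = 9 + -5 = 4, A[0][1] + B[1][2] = 10 + -2 = 8, A[0][2] + B[2][2] = 9 + -3 = 6) = 4 (attained at k = 0)
  C[1][0] = min over k of (A[1][0] + B[0][0] = 6 + 7 = 13, A[1][1] + B[1][0] = -1 + 10 = 9, A[1][2] + B[2][0] = 2 + -2 = 0) = 0 (attained at k = 2)
  C[1][1] = min over k of (A[1][0] + B[0][1] = 6 + -1 = 5, A[1][1] + B[1][1] = -1 + 9 = 8, A[1][2] + B[2][1] = 2 + 4 = 6) = 5 (attained at k = 0)
  C[1][2] = min over k of (A[1][0] + B[0][2] = 6 + -5 = 1, A[1][1] + B[1][2] = -1 + -2 = -3, A[1][2] + B[2][2] = 2 + -3 = -1) = -3 (attained at k = 1)
  C[2][0] = min over k of (A[2][0] + B[0][0] = 8 + 7 = 15, A[2][1] + B[1][0] = -1 + 10 = 9, A[2][2] + B[2][0] = 6 + -2 = 4) = 4 (attained at k = 2)
  C[2][1] = min over k of (A[2][0] + B[0][1] = 8 + -1 = 7, A[2][1] + B[1][1] = -1 + 9 = 8, A[2][2] + B[2][1] = 6 + 4 = 10) = 7 (attained at k = 0)
  C[2][2] = min over k of (A[2][0] + B[0][2] = 8 + -5 = 3, A[2][1] + B[1][2] = -1 + -2 = -3, A[2][2] + B[2][2] = 6 + -3 = 3) = -3 (attained at k = 1)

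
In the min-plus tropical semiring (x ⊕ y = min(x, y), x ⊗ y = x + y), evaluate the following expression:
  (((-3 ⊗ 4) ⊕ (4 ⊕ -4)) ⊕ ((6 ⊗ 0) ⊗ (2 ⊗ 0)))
(((-3 ⊗ 4) ⊕ (4 ⊕ -4)) ⊕ ((6 ⊗ 0) ⊗ (2 ⊗ 0))) = -4

Expand innermost to outermost. Recall ⊕ takes the minimum of its arguments and ⊗ takes their sum. Working out the expression (((-3 ⊗ 4) ⊕ (4 ⊕ -4)) ⊕ ((6 ⊗ 0) ⊗ (2 ⊗ 0))) gives -4.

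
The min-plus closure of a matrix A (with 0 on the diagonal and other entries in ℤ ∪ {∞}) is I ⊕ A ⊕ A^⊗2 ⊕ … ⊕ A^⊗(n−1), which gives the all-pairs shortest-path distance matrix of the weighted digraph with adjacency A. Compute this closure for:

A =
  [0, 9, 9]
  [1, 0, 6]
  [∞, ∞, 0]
Closure =
  [0, 9, 9]
  [1, 0, 6]
  [∞, ∞, 0]

This is the Floyd-Warshall all-pairs shortest-path computation. For each intermediate vertex k = 0, 1, …, 2, update dist[i][j] ← min(dist[i][j], dist[i][k] + dist[k][j]). The final matrix gives, for each (i, j), the minimum total weight of any directed path from i to j (possibly empty when i = j).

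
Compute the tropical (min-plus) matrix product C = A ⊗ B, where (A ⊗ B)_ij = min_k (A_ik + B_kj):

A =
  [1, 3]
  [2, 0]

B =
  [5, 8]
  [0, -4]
A ⊗ B =
  [3, -1]
  [0, -4]

Apply the min-plus product entry-by-entry:
  C[0][0] = min over k of (A[0][0] + B[0][0] = 1 + 5 = 6, A[0][1] + B[1][0] = 3 + 0 = 3) = 3 (attained at k = 1)
  C[0][1] = min over k of (A[0][0] + B[0][1] = 1 + 8 = 9, A[0][1] + B[1][1] = 3 + -4 = -1) = -1 (attained at k = 1)
  C[1][0] = min over k of (A[1][0] + B[0][0] = 2 + 5 = 7, A[1][1] + B[1][0] = 0 + 0 = 0) = 0 (attained at k = 1)
  C[1][1] = min over k of (A[1][0] + B[0][1] = 2 + 8 = 10, A[1][1] + B[1][1] = 0 + -4 = -4) = -4 (attained at k = 1)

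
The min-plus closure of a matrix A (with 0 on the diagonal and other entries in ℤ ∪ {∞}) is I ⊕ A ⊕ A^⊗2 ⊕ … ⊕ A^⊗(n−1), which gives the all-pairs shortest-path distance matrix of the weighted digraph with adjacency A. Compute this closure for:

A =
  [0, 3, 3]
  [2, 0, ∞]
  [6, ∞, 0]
Closure =
  [0, 3, 3]
  [2, 0, 5]
  [6, 9, 0]

This is the Floyd-Warshall all-pairs shortest-path computation. For each intermediate vertex k = 0, 1, …, 2, update dist[i][j] ← min(dist[i][j], dist[i][k] + dist[k][j]). The final matrix gives, for each (i, j), the minimum total weight of any directed path from i to j (possibly empty when i = j).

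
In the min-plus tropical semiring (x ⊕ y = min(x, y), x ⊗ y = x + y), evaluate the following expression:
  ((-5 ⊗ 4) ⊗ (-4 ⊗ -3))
((-5 ⊗ 4) ⊗ (-4 ⊗ -3)) = -8

Expand innermost to outermost. Recall ⊕ takes the minimum of its arguments and ⊗ takes their sum. Working out the expression ((-5 ⊗ 4) ⊗ (-4 ⊗ -3)) gives -8.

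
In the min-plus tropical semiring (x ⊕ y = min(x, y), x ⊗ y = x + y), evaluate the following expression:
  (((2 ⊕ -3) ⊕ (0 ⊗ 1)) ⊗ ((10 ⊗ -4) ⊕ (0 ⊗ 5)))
(((2 ⊕ -3) ⊕ (0 ⊗ 1)) ⊗ ((10 ⊗ -4) ⊕ (0 ⊗ 5))) = 2

Expand innermost to outermost. Recall ⊕ takes the minimum of its arguments and ⊗ takes their sum. Working out the expression (((2 ⊕ -3) ⊕ (0 ⊗ 1)) ⊗ ((10 ⊗ -4) ⊕ (0 ⊗ 5))) gives 2.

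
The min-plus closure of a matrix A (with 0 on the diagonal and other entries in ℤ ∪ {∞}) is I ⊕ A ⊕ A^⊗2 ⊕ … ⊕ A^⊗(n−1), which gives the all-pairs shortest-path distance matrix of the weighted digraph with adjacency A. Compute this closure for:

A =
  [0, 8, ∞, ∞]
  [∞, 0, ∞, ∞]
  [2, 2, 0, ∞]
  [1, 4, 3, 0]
Closure =
  [0, 8, ∞, ∞]
  [∞, 0, ∞, ∞]
  [2, 2, 0, ∞]
  [1, 4, 3, 0]

This is the Floyd-Warshall all-pairs shortest-path computation. For each intermediate vertex k = 0, 1, …, 3, update dist[i][j] ← min(dist[i][j], dist[i][k] + dist[k][j]). The final matrix gives, for each (i, j), the minimum total weight of any directed path from i to j (possibly empty when i = j).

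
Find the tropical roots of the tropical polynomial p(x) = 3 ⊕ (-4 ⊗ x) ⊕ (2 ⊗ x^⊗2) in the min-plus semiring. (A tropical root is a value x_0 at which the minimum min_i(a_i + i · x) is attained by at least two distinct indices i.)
Roots: {-6, 7}

Each tropical root is a break point of the lower envelope of the lines y = a_i + i · x (there are 3 lines, with slopes 0, 1, ..., 2). Only the lines that attain the minimum somewhere contribute to roots; other lines are dominated. Here the surviving (envelope) indices are i = 2, i = 1, i = 0.
Intersections between consecutive envelope lines give the roots: for adjacent envelope indices i < j the intersection is x = (a_i − a_j) / (j − i). Reading off the sorted break points: {-6, 7}.
Verification: at each break x_0, at least two indices attain the minimum of min_i(a_i + i · x_0).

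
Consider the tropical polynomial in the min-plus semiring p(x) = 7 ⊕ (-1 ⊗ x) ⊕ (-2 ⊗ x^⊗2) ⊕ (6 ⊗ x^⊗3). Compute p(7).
p(7) = 6

A tropical monomial a ⊗ x^⊗i evaluates to a + i · x. Evaluating each term at x = 7:
  Term 0 contributes 7 + 0 · 7 = 7
  Term 1 contributes -1 + 1 · 7 = 6
  Term 2 contributes -2 + 2 · 7 = 12
  Term 3 contributes 6 + 3 · 7 = 27
p(7) = ⊕ of these = min[7, 6, 12, 27] = 6.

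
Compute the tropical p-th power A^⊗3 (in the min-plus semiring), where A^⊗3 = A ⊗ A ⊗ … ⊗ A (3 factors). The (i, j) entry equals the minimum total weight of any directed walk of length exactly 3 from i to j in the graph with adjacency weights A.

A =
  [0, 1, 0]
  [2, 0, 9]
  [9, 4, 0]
A^⊗3 =
  [0, 1, 0]
  [2, 0, 2]
  [6, 4, 0]

Each entry (A^⊗3)_ij equals the minimum over all length-3 walks i = v_0 → v_1 → … → v_3 = j of Σ_t A[v_t][v_{t+1}]. For example, for (i, j) = (0, 2) we minimise over 9 possible intermediate vertex sequences; the minimum is 0, attained along the walk 0 → 0 → 0 → 2.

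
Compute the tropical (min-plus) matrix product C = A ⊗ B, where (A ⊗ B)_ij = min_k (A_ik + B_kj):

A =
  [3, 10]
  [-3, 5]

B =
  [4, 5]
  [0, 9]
A ⊗ B =
  [7, 8]
  [1, 2]

Apply the min-plus product entry-by-entry:
  C[0][0] = min over k of (A[0][0] + B[0][0] = 3 + 4 = 7, A[0][1] + B[1][0] = 10 + 0 = 10) = 7 (attained at k = 0)
  C[0][1] = min over k of (A[0][0] + B[0][1] = 3 + 5 = 8, A[0][1] + B[1][1] = 10 + 9 = 19) = 8 (attained at k = 0)
  C[1][0] = min over k of (A[1][0] + B[0][0] = -3 + 4 = 1, A[1][1] + B[1][0] = 5 + 0 = 5) = 1 (attained at k = 0)
  C[1][1] = min over k of (A[1][0] + B[0][1] = -3 + 5 = 2, A[1][1] + B[1][1] = 5 + 9 = 14) = 2 (attained at k = 0)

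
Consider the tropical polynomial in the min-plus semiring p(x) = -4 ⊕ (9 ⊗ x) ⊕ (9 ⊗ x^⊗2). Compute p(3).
p(3) = -4

A tropical monomial a ⊗ x^⊗i evaluates to a + i · x. Evaluating each term at x = 3:
  Term 0 contributes -4 + 0 · 3 = -4
  Term 1 contributes 9 + 1 · 3 = 12
  Term 2 contributes 9 + 2 · 3 = 15
p(3) = ⊕ of these = min[-4, 12, 15] = -4.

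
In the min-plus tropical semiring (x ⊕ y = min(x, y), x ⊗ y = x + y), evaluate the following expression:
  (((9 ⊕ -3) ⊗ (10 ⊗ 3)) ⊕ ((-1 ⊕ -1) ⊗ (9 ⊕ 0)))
(((9 ⊕ -3) ⊗ (10 ⊗ 3)) ⊕ ((-1 ⊕ -1) ⊗ (9 ⊕ 0))) = -1

Expand innermost to outermost. Recall ⊕ takes the minimum of its arguments and ⊗ takes their sum. Working out the expression (((9 ⊕ -3) ⊗ (10 ⊗ 3)) ⊕ ((-1 ⊕ -1) ⊗ (9 ⊕ 0))) gives -1.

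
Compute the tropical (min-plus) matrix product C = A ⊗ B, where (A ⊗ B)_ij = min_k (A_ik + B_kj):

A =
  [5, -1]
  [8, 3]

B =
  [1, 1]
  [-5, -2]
A ⊗ B =
  [-6, -3]
  [-2, 1]

Apply the min-plus product entry-by-entry:
  C[0][0] = min over k of (A[0][0] + B[0][0] = 5 + 1 = 6, A[0][1] + B[1][0] = -1 + -5 = -6) = -6 (attained at k = 1)
  C[0][1] = min over k of (A[0][0] + B[0][1] = 5 + 1 = 6, A[0][1] + B[1][1] = -1 + -2 = -3) = -3 (attained at k = 1)
  C[1][0] = min over k of (A[1][0] + B[0][0] = 8 + 1 = 9, A[1][1] + B[1][0] = 3 + -5 = -2) = -2 (attained at k = 1)
  C[1][1] = min over k of (A[1][0] + B[0][1] = 8 + 1 = 9, A[1][1] + B[1][1] = 3 + -2 = 1) = 1 (attained at k = 1)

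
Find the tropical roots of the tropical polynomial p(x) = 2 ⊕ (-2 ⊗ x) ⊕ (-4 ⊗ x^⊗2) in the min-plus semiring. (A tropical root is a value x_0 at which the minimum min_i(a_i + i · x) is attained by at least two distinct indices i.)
Roots: {2, 4}

Each tropical root is a break point of the lower envelope of the lines y = a_i + i · x (there are 3 lines, with slopes 0, 1, ..., 2). Only the lines that attain the minimum somewhere contribute to roots; other lines are dominated. Here the surviving (envelope) indices are i = 2, i = 1, i = 0.
Intersections between consecutive envelope lines give the roots: for adjacent envelope indices i < j the intersection is x = (a_i − a_j) / (j − i). Reading off the sorted break points: {2, 4}.
Verification: at each break x_0, at least two indices attain the minimum of min_i(a_i + i · x_0).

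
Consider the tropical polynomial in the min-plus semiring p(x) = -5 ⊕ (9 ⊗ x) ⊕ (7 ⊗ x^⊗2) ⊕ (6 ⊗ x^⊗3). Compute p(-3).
p(-3) = -5

A tropical monomial a ⊗ x^⊗i evaluates to a + i · x. Evaluating each term at x = -3:
  Term 0 contributes -5 + 0 · -3 = -5
  Term 1 contributes 9 + 1 · -3 = 6
  Term 2 contributes 7 + 2 · -3 = 1
  Term 3 contributes 6 + 3 · -3 = -3
p(-3) = ⊕ of these = min[-5, 6, 1, -3] = -5.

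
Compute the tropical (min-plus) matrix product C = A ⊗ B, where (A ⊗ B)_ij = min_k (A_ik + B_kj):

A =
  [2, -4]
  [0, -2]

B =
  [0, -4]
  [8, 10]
A ⊗ B =
  [2, -2]
  [0, -4]

Apply the min-plus product entry-by-entry:
  C[0][0] = min over k of (A[0][0] + B[0][0] = 2 + 0 = 2, A[0][1] + B[1][0] = -4 + 8 = 4) = 2 (attained at k = 0)
  C[0][1] = min over k of (A[0][0] + B[0][1] = 2 + -4 = -2, A[0][1] + B[1][1] = -4 + 10 = 6) = -2 (attained at k = 0)
  C[1][0] = min over k of (A[1][0] + B[0][0] = 0 + 0 = 0, A[1][1] + B[1][0] = -2 + 8 = 6) = 0 (attained at k = 0)
  C[1][1] = min over k of (A[1][0] + B[0][1] = 0 + -4 = -4, A[1][1] + B[1][1] = -2 + 10 = 8) = -4 (attained at k = 0)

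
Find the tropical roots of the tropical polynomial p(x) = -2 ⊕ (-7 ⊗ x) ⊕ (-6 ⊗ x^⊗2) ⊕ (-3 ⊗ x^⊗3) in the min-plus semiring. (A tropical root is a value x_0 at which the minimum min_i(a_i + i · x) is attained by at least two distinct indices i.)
Roots: {-3, -1, 5}

Each tropical root is a break point of the lower envelope of the lines y = a_i + i · x (there are 4 lines, with slopes 0, 1, ..., 3). Only the lines that attain the minimum somewhere contribute to roots; other lines are dominated. Here the surviving (envelope) indices are i = 3, i = 2, i = 1, i = 0.
Intersections between consecutive envelope lines give the roots: for adjacent envelope indices i < j the intersection is x = (a_i − a_j) / (j − i). Reading off the sorted break points: {-3, -1, 5}.
Verification: at each break x_0, at least two indices attain the minimum of min_i(a_i + i · x_0).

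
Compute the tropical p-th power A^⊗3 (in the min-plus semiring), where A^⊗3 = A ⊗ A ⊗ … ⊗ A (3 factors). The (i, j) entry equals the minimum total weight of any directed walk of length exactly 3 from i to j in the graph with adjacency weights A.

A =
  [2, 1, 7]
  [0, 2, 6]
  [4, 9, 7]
A^⊗3 =
  [3, 2, 8]
  [1, 3, 7]
  [5, 7, 11]

Each entry (A^⊗3)_ij equals the minimum over all length-3 walks i = v_0 → v_1 → … → v_3 = j of Σ_t A[v_t][v_{t+1}]. For example, for (i, j) = (0, 2) we minimise over 9 possible intermediate vertex sequences; the minimum is 8, attained along the walk 0 → 1 → 0 → 2.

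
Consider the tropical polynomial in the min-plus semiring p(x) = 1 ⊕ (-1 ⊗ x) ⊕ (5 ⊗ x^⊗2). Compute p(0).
p(0) = -1

A tropical monomial a ⊗ x^⊗i evaluates to a + i · x. Evaluating each term at x = 0:
  Term 0 contributes 1 + 0 · 0 = 1
  Term 1 contributes -1 + 1 · 0 = -1
  Term 2 contributes 5 + 2 · 0 = 5
p(0) = ⊕ of these = min[1, -1, 5] = -1.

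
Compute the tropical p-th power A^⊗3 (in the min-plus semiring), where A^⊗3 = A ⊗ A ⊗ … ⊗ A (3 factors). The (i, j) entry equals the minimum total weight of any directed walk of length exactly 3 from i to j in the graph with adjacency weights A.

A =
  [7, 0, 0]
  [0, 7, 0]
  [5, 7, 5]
A^⊗3 =
  [5, 0, 0]
  [0, 5, 0]
  [5, 7, 5]

Each entry (A^⊗3)_ij equals the minimum over all length-3 walks i = v_0 → v_1 → … → v_3 = j of Σ_t A[v_t][v_{t+1}]. For example, for (i, j) = (0, 2) we minimise over 9 possible intermediate vertex sequences; the minimum is 0, attained along the walk 0 → 1 → 0 → 2.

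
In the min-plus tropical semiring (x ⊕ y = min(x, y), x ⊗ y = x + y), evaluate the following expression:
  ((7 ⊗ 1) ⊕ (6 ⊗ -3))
((7 ⊗ 1) ⊕ (6 ⊗ -3)) = 3

Expand innermost to outermost. Recall ⊕ takes the minimum of its arguments and ⊗ takes their sum. Working out the expression ((7 ⊗ 1) ⊕ (6 ⊗ -3)) gives 3.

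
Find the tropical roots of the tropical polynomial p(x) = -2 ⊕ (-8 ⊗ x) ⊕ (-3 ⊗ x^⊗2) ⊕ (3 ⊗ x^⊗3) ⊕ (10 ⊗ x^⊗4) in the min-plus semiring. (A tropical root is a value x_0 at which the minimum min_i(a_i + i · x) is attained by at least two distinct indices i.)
Roots: {-7, -6, -5, 6}

Each tropical root is a break point of the lower envelope of the lines y = a_i + i · x (there are 5 lines, with slopes 0, 1, ..., 4). Only the lines that attain the minimum somewhere contribute to roots; other lines are dominated. Here the surviving (envelope) indices are i = 4, i = 3, i = 2, i = 1, i = 0.
Intersections between consecutive envelope lines give the roots: for adjacent envelope indices i < j the intersection is x = (a_i − a_j) / (j − i). Reading off the sorted break points: {-7, -6, -5, 6}.
Verification: at each break x_0, at least two indices attain the minimum of min_i(a_i + i · x_0).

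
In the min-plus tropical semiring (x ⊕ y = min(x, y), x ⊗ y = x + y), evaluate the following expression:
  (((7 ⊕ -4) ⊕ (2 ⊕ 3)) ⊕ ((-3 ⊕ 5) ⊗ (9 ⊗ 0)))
(((7 ⊕ -4) ⊕ (2 ⊕ 3)) ⊕ ((-3 ⊕ 5) ⊗ (9 ⊗ 0))) = -4

Expand innermost to outermost. Recall ⊕ takes the minimum of its arguments and ⊗ takes their sum. Working out the expression (((7 ⊕ -4) ⊕ (2 ⊕ 3)) ⊕ ((-3 ⊕ 5) ⊗ (9 ⊗ 0))) gives -4.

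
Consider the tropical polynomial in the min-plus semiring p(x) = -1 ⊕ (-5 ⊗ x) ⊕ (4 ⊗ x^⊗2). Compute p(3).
p(3) = -2

A tropical monomial a ⊗ x^⊗i evaluates to a + i · x. Evaluating each term at x = 3:
  Term 0 contributes -1 + 0 · 3 = -1
  Term 1 contributes -5 + 1 · 3 = -2
  Term 2 contributes 4 + 2 · 3 = 10
p(3) = ⊕ of these = min[-1, -2, 10] = -2.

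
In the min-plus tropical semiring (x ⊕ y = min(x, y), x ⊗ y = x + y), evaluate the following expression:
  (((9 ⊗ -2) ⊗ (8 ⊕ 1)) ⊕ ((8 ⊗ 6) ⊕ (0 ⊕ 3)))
(((9 ⊗ -2) ⊗ (8 ⊕ 1)) ⊕ ((8 ⊗ 6) ⊕ (0 ⊕ 3))) = 0

Expand innermost to outermost. Recall ⊕ takes the minimum of its arguments and ⊗ takes their sum. Working out the expression (((9 ⊗ -2) ⊗ (8 ⊕ 1)) ⊕ ((8 ⊗ 6) ⊕ (0 ⊕ 3))) gives 0.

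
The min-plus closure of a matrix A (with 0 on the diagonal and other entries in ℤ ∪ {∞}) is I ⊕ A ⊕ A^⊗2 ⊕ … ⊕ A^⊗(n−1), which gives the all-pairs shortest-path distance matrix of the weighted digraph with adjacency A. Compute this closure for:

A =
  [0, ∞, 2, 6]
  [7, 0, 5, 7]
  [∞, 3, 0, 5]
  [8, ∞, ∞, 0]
Closure =
  [0, 5, 2, 6]
  [7, 0, 5, 7]
  [10, 3, 0, 5]
  [8, 13, 10, 0]

This is the Floyd-Warshall all-pairs shortest-path computation. For each intermediate vertex k = 0, 1, …, 3, update dist[i][j] ← min(dist[i][j], dist[i][k] + dist[k][j]). The final matrix gives, for each (i, j), the minimum total weight of any directed path from i to j (possibly empty when i = j).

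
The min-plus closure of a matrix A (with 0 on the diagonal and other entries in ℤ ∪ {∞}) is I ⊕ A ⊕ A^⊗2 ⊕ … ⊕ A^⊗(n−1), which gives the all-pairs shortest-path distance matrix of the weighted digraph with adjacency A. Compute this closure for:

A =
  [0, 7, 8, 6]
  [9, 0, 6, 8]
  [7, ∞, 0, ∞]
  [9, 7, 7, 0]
Closure =
  [0, 7, 8, 6]
  [9, 0, 6, 8]
  [7, 14, 0, 13]
  [9, 7, 7, 0]

This is the Floyd-Warshall all-pairs shortest-path computation. For each intermediate vertex k = 0, 1, …, 3, update dist[i][j] ← min(dist[i][j], dist[i][k] + dist[k][j]). The final matrix gives, for each (i, j), the minimum total weight of any directed path from i to j (possibly empty when i = j).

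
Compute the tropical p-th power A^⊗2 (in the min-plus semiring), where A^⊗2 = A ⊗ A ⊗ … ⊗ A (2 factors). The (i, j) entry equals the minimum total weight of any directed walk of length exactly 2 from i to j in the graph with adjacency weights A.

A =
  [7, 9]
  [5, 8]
A^⊗2 =
  [14, 16]
  [12, 14]

Each entry (A^⊗2)_ij equals the minimum over all length-2 walks i = v_0 → v_1 → … → v_2 = j of Σ_t A[v_t][v_{t+1}]. For example, for (i, j) = (0, 1) we minimise over 2 possible intermediate vertex sequences; the minimum is 16, attained along the walk 0 → 0 → 1.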